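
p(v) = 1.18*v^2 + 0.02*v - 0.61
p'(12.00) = 28.34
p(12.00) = 169.55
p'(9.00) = 21.26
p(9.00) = 95.15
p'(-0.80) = -1.87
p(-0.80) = 0.13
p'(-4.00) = -9.42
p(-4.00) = 18.19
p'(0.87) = 2.07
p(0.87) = 0.30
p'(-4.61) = -10.86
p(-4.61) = 24.38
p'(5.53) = 13.07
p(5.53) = 35.59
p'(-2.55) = -6.00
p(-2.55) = 7.01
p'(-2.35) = -5.53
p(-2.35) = 5.86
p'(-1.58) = -3.71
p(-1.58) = 2.30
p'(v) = 2.36*v + 0.02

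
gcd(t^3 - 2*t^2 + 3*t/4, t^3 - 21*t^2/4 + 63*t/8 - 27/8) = t - 3/2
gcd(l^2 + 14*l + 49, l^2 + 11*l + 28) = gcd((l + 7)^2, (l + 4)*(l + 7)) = l + 7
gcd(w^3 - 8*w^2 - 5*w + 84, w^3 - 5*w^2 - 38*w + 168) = w^2 - 11*w + 28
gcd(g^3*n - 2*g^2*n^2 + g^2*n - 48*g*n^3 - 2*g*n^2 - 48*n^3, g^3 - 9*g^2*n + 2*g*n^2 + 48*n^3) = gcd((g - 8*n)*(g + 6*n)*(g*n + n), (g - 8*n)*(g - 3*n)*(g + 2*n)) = g - 8*n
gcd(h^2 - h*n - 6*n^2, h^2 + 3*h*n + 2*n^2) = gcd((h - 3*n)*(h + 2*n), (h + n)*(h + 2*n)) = h + 2*n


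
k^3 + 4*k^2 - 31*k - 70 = (k - 5)*(k + 2)*(k + 7)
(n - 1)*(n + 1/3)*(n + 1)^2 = n^4 + 4*n^3/3 - 2*n^2/3 - 4*n/3 - 1/3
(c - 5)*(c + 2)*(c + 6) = c^3 + 3*c^2 - 28*c - 60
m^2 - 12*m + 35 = (m - 7)*(m - 5)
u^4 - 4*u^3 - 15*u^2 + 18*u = u*(u - 6)*(u - 1)*(u + 3)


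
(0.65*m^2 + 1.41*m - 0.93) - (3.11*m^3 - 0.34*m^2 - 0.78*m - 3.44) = -3.11*m^3 + 0.99*m^2 + 2.19*m + 2.51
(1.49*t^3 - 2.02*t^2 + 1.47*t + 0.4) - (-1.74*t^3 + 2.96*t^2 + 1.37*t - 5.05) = 3.23*t^3 - 4.98*t^2 + 0.0999999999999999*t + 5.45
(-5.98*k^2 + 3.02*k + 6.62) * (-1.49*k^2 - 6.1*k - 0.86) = 8.9102*k^4 + 31.9782*k^3 - 23.143*k^2 - 42.9792*k - 5.6932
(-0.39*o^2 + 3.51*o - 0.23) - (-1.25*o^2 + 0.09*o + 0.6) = 0.86*o^2 + 3.42*o - 0.83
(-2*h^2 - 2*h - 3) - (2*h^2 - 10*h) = -4*h^2 + 8*h - 3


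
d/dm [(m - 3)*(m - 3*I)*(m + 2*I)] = 3*m^2 - 2*m*(3 + I) + 6 + 3*I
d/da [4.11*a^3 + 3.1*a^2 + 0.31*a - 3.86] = 12.33*a^2 + 6.2*a + 0.31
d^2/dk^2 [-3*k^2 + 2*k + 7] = -6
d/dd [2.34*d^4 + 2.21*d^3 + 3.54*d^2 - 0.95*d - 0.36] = 9.36*d^3 + 6.63*d^2 + 7.08*d - 0.95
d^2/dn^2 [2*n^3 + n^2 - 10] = 12*n + 2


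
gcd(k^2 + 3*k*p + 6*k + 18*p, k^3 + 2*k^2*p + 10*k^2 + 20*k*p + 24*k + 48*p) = k + 6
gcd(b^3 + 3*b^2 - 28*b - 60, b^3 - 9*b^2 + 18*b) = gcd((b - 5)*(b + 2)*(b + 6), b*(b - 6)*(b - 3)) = 1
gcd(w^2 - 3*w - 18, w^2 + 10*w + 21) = w + 3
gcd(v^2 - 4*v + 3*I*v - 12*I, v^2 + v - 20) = v - 4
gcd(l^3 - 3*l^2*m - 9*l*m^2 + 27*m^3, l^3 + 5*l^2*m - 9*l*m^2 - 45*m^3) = l^2 - 9*m^2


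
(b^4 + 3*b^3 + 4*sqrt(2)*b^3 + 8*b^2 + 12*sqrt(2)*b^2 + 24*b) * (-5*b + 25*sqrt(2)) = -5*b^5 - 15*b^4 + 5*sqrt(2)*b^4 + 15*sqrt(2)*b^3 + 160*b^3 + 200*sqrt(2)*b^2 + 480*b^2 + 600*sqrt(2)*b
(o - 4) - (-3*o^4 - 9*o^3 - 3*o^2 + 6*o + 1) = 3*o^4 + 9*o^3 + 3*o^2 - 5*o - 5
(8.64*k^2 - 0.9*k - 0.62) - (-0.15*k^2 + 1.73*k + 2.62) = 8.79*k^2 - 2.63*k - 3.24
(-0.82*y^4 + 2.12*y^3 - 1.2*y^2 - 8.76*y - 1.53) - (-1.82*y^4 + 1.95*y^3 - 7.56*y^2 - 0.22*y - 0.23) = 1.0*y^4 + 0.17*y^3 + 6.36*y^2 - 8.54*y - 1.3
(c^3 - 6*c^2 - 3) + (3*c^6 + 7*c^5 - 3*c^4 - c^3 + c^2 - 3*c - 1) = 3*c^6 + 7*c^5 - 3*c^4 - 5*c^2 - 3*c - 4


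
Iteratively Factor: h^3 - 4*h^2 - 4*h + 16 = (h - 4)*(h^2 - 4) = (h - 4)*(h - 2)*(h + 2)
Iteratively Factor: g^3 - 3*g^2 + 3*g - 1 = (g - 1)*(g^2 - 2*g + 1) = (g - 1)^2*(g - 1)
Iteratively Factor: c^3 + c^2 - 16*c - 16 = (c + 4)*(c^2 - 3*c - 4) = (c + 1)*(c + 4)*(c - 4)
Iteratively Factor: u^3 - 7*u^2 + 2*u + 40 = (u + 2)*(u^2 - 9*u + 20) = (u - 5)*(u + 2)*(u - 4)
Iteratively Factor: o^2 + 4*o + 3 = (o + 1)*(o + 3)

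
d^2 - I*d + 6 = (d - 3*I)*(d + 2*I)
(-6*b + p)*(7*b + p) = -42*b^2 + b*p + p^2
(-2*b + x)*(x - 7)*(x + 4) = -2*b*x^2 + 6*b*x + 56*b + x^3 - 3*x^2 - 28*x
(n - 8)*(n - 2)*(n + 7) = n^3 - 3*n^2 - 54*n + 112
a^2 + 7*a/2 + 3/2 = (a + 1/2)*(a + 3)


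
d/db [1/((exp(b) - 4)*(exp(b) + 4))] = -2*exp(2*b)/(exp(4*b) - 32*exp(2*b) + 256)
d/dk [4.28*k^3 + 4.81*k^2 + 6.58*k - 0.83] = 12.84*k^2 + 9.62*k + 6.58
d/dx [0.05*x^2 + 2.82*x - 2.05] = 0.1*x + 2.82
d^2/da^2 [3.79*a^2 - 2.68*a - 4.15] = 7.58000000000000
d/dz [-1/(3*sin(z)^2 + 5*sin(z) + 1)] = (6*sin(z) + 5)*cos(z)/(3*sin(z)^2 + 5*sin(z) + 1)^2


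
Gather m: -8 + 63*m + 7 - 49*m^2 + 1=-49*m^2 + 63*m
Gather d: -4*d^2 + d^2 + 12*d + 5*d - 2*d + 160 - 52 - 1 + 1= -3*d^2 + 15*d + 108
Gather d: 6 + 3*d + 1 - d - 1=2*d + 6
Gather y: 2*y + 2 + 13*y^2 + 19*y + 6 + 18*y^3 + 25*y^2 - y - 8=18*y^3 + 38*y^2 + 20*y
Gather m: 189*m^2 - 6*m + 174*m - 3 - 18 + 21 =189*m^2 + 168*m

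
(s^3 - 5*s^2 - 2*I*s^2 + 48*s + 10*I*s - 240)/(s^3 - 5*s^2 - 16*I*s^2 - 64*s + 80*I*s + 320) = (s + 6*I)/(s - 8*I)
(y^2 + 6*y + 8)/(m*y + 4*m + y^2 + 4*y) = (y + 2)/(m + y)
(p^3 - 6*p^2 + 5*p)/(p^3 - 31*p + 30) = p/(p + 6)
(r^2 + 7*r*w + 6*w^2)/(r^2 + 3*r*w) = (r^2 + 7*r*w + 6*w^2)/(r*(r + 3*w))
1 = 1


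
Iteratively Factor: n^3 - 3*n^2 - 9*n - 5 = (n + 1)*(n^2 - 4*n - 5) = (n + 1)^2*(n - 5)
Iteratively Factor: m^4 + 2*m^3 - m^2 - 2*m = (m - 1)*(m^3 + 3*m^2 + 2*m) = (m - 1)*(m + 2)*(m^2 + m) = m*(m - 1)*(m + 2)*(m + 1)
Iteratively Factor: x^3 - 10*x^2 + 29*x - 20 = (x - 5)*(x^2 - 5*x + 4) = (x - 5)*(x - 1)*(x - 4)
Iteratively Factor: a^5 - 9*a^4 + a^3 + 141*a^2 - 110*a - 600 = (a - 5)*(a^4 - 4*a^3 - 19*a^2 + 46*a + 120) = (a - 5)*(a + 3)*(a^3 - 7*a^2 + 2*a + 40) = (a - 5)*(a - 4)*(a + 3)*(a^2 - 3*a - 10) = (a - 5)*(a - 4)*(a + 2)*(a + 3)*(a - 5)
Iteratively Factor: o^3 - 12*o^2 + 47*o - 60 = (o - 4)*(o^2 - 8*o + 15) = (o - 5)*(o - 4)*(o - 3)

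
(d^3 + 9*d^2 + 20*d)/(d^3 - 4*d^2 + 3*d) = (d^2 + 9*d + 20)/(d^2 - 4*d + 3)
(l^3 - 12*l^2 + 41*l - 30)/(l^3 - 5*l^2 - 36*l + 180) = (l - 1)/(l + 6)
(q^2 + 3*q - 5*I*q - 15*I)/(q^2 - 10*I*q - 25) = (q + 3)/(q - 5*I)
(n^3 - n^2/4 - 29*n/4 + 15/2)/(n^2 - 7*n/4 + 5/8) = 2*(n^2 + n - 6)/(2*n - 1)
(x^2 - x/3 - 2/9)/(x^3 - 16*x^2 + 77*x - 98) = (x^2 - x/3 - 2/9)/(x^3 - 16*x^2 + 77*x - 98)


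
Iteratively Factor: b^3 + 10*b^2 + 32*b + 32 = (b + 4)*(b^2 + 6*b + 8) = (b + 2)*(b + 4)*(b + 4)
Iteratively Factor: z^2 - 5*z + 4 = (z - 4)*(z - 1)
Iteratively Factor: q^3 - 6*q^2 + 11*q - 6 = (q - 1)*(q^2 - 5*q + 6) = (q - 3)*(q - 1)*(q - 2)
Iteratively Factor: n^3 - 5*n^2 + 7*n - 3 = (n - 3)*(n^2 - 2*n + 1) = (n - 3)*(n - 1)*(n - 1)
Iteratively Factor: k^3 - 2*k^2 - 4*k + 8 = (k + 2)*(k^2 - 4*k + 4) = (k - 2)*(k + 2)*(k - 2)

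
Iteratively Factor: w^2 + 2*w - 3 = (w - 1)*(w + 3)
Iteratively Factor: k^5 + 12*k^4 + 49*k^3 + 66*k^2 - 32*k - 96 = (k + 4)*(k^4 + 8*k^3 + 17*k^2 - 2*k - 24) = (k + 2)*(k + 4)*(k^3 + 6*k^2 + 5*k - 12) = (k + 2)*(k + 4)^2*(k^2 + 2*k - 3) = (k - 1)*(k + 2)*(k + 4)^2*(k + 3)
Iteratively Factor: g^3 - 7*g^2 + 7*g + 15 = (g - 3)*(g^2 - 4*g - 5) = (g - 3)*(g + 1)*(g - 5)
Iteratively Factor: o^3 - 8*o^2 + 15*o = (o)*(o^2 - 8*o + 15) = o*(o - 5)*(o - 3)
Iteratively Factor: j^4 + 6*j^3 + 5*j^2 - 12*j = (j)*(j^3 + 6*j^2 + 5*j - 12) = j*(j + 3)*(j^2 + 3*j - 4) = j*(j + 3)*(j + 4)*(j - 1)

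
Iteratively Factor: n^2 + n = (n + 1)*(n)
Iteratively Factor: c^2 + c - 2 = (c - 1)*(c + 2)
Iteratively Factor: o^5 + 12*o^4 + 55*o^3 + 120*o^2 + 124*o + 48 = (o + 2)*(o^4 + 10*o^3 + 35*o^2 + 50*o + 24) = (o + 2)*(o + 4)*(o^3 + 6*o^2 + 11*o + 6) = (o + 1)*(o + 2)*(o + 4)*(o^2 + 5*o + 6) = (o + 1)*(o + 2)^2*(o + 4)*(o + 3)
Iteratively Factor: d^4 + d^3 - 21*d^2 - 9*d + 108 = (d + 4)*(d^3 - 3*d^2 - 9*d + 27) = (d + 3)*(d + 4)*(d^2 - 6*d + 9) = (d - 3)*(d + 3)*(d + 4)*(d - 3)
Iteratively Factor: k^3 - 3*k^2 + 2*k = (k - 1)*(k^2 - 2*k) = k*(k - 1)*(k - 2)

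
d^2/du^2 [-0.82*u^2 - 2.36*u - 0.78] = -1.64000000000000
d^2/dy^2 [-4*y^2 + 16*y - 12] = -8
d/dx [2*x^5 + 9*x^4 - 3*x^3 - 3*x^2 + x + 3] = 10*x^4 + 36*x^3 - 9*x^2 - 6*x + 1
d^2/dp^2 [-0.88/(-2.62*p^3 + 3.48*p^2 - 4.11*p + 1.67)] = ((6.1248 - 13.8336*p)*(2.62*p^3 - 3.48*p^2 + 4.11*p - 1.67) + 0.88*(7.86*p^2 - 6.96*p + 4.11)*(15.72*p^2 - 13.92*p + 8.22))/(2.62*p^3 - 3.48*p^2 + 4.11*p - 1.67)^3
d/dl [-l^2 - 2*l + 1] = -2*l - 2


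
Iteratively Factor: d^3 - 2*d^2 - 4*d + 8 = (d - 2)*(d^2 - 4) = (d - 2)*(d + 2)*(d - 2)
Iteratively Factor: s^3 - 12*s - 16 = (s + 2)*(s^2 - 2*s - 8) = (s + 2)^2*(s - 4)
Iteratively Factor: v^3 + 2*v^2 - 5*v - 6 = (v + 1)*(v^2 + v - 6) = (v + 1)*(v + 3)*(v - 2)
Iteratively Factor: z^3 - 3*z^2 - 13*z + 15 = (z - 5)*(z^2 + 2*z - 3) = (z - 5)*(z - 1)*(z + 3)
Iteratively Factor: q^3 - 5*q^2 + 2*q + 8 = (q + 1)*(q^2 - 6*q + 8) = (q - 4)*(q + 1)*(q - 2)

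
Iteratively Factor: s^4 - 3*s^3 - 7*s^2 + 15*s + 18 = (s + 1)*(s^3 - 4*s^2 - 3*s + 18) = (s - 3)*(s + 1)*(s^2 - s - 6) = (s - 3)^2*(s + 1)*(s + 2)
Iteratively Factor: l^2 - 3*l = (l - 3)*(l)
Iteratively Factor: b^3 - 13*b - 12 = (b - 4)*(b^2 + 4*b + 3) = (b - 4)*(b + 3)*(b + 1)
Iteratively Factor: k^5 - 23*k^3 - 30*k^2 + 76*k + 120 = (k + 2)*(k^4 - 2*k^3 - 19*k^2 + 8*k + 60) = (k - 5)*(k + 2)*(k^3 + 3*k^2 - 4*k - 12) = (k - 5)*(k + 2)*(k + 3)*(k^2 - 4) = (k - 5)*(k - 2)*(k + 2)*(k + 3)*(k + 2)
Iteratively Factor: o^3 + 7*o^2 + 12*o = (o + 4)*(o^2 + 3*o) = (o + 3)*(o + 4)*(o)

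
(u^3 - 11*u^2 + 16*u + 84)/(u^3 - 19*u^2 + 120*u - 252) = (u + 2)/(u - 6)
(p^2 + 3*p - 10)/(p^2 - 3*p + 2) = (p + 5)/(p - 1)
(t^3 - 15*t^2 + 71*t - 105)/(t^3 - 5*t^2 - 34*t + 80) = (t^3 - 15*t^2 + 71*t - 105)/(t^3 - 5*t^2 - 34*t + 80)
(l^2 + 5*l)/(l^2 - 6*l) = (l + 5)/(l - 6)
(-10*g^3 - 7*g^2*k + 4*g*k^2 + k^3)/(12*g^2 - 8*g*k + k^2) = (-5*g^2 - 6*g*k - k^2)/(6*g - k)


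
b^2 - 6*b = b*(b - 6)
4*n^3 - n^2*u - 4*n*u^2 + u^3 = (-4*n + u)*(-n + u)*(n + u)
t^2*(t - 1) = t^3 - t^2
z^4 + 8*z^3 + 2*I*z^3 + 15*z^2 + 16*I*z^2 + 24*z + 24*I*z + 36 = (z + 2)*(z + 6)*(z - I)*(z + 3*I)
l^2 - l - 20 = (l - 5)*(l + 4)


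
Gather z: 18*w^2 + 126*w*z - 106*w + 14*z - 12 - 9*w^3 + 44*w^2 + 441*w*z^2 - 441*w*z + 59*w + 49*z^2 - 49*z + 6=-9*w^3 + 62*w^2 - 47*w + z^2*(441*w + 49) + z*(-315*w - 35) - 6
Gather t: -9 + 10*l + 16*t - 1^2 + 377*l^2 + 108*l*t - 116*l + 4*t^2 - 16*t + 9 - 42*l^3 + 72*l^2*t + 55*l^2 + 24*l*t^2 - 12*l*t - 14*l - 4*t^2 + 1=-42*l^3 + 432*l^2 + 24*l*t^2 - 120*l + t*(72*l^2 + 96*l)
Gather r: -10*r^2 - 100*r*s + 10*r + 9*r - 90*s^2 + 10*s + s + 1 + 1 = -10*r^2 + r*(19 - 100*s) - 90*s^2 + 11*s + 2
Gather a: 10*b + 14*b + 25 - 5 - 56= 24*b - 36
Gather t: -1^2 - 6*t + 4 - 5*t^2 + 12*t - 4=-5*t^2 + 6*t - 1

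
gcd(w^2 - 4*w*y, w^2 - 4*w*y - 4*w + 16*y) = -w + 4*y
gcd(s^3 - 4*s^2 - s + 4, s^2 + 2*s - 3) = s - 1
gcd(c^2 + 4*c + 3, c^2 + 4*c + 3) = c^2 + 4*c + 3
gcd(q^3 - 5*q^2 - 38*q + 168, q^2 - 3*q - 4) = q - 4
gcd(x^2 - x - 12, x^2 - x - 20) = 1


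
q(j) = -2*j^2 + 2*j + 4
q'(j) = 2 - 4*j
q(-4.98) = -55.56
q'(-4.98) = 21.92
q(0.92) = 4.15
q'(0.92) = -1.68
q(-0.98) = 0.12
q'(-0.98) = 5.92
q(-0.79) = 1.17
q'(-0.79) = 5.16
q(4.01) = -20.14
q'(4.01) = -14.04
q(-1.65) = -4.74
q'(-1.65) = 8.60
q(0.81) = 4.31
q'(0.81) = -1.24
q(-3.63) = -29.61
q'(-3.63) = 16.52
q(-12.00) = -308.00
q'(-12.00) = 50.00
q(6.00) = -56.00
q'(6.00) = -22.00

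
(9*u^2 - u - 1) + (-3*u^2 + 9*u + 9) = 6*u^2 + 8*u + 8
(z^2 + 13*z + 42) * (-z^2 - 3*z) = -z^4 - 16*z^3 - 81*z^2 - 126*z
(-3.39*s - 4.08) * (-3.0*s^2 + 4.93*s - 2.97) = 10.17*s^3 - 4.4727*s^2 - 10.0461*s + 12.1176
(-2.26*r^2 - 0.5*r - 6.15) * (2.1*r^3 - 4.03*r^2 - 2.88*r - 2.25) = -4.746*r^5 + 8.0578*r^4 - 4.3912*r^3 + 31.3095*r^2 + 18.837*r + 13.8375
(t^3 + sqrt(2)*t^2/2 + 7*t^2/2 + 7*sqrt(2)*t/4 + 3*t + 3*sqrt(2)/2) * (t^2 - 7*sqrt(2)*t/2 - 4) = t^5 - 3*sqrt(2)*t^4 + 7*t^4/2 - 21*sqrt(2)*t^3/2 - 9*t^3/2 - 105*t^2/4 - 11*sqrt(2)*t^2 - 45*t/2 - 7*sqrt(2)*t - 6*sqrt(2)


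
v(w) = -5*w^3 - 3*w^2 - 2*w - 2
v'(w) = -15*w^2 - 6*w - 2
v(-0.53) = -1.04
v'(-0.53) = -3.03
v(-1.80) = 21.04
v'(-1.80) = -39.80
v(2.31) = -84.26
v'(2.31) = -95.90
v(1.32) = -21.37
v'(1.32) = -36.06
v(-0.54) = -1.01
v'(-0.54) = -3.13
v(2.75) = -134.17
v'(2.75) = -131.94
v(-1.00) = 2.00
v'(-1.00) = -11.00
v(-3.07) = 120.54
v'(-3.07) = -124.95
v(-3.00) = 112.00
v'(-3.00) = -119.00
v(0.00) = -2.00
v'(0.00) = -2.00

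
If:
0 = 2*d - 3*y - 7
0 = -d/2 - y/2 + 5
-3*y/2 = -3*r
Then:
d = 37/5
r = 13/10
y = 13/5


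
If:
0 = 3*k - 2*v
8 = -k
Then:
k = -8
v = -12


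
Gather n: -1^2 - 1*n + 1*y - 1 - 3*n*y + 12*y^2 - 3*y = n*(-3*y - 1) + 12*y^2 - 2*y - 2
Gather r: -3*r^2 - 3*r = -3*r^2 - 3*r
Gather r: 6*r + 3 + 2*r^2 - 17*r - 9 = 2*r^2 - 11*r - 6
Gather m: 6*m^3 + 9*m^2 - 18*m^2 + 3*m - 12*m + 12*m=6*m^3 - 9*m^2 + 3*m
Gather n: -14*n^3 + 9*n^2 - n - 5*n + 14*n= -14*n^3 + 9*n^2 + 8*n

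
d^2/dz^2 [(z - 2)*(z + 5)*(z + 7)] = 6*z + 20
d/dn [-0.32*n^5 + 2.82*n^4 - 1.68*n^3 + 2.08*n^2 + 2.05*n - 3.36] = -1.6*n^4 + 11.28*n^3 - 5.04*n^2 + 4.16*n + 2.05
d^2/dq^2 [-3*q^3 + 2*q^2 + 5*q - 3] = 4 - 18*q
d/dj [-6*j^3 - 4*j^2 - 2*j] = -18*j^2 - 8*j - 2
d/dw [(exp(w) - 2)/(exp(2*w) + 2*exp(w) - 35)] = (-2*(exp(w) - 2)*(exp(w) + 1) + exp(2*w) + 2*exp(w) - 35)*exp(w)/(exp(2*w) + 2*exp(w) - 35)^2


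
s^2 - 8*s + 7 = (s - 7)*(s - 1)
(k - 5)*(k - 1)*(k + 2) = k^3 - 4*k^2 - 7*k + 10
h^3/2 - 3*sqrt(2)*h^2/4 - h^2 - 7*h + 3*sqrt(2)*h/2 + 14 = (h/2 + sqrt(2))*(h - 2)*(h - 7*sqrt(2)/2)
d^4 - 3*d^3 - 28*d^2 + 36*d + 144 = (d - 6)*(d - 3)*(d + 2)*(d + 4)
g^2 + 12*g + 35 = (g + 5)*(g + 7)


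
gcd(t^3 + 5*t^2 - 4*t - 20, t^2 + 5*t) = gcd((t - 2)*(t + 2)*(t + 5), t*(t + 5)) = t + 5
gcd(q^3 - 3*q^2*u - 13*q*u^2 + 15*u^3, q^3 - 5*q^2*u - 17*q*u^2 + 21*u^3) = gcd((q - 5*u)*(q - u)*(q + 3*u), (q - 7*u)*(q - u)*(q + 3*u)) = q^2 + 2*q*u - 3*u^2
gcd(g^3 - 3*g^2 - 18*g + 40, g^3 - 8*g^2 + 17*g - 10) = g^2 - 7*g + 10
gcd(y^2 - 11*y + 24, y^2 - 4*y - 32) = y - 8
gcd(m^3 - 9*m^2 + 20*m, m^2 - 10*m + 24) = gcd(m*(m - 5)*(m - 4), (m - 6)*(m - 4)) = m - 4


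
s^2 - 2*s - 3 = (s - 3)*(s + 1)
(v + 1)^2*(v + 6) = v^3 + 8*v^2 + 13*v + 6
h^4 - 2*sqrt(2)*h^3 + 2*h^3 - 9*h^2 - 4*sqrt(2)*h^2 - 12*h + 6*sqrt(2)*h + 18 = (h - 1)*(h + 3)*(h - 3*sqrt(2))*(h + sqrt(2))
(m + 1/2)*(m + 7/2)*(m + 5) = m^3 + 9*m^2 + 87*m/4 + 35/4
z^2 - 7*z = z*(z - 7)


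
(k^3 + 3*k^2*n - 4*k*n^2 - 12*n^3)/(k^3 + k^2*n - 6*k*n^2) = (k + 2*n)/k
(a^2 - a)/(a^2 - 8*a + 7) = a/(a - 7)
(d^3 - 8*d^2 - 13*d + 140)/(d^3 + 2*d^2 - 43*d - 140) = (d - 5)/(d + 5)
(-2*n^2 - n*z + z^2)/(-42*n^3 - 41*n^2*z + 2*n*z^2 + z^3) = (-2*n + z)/(-42*n^2 + n*z + z^2)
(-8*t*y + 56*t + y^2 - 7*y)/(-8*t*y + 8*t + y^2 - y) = (y - 7)/(y - 1)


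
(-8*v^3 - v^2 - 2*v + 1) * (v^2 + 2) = -8*v^5 - v^4 - 18*v^3 - v^2 - 4*v + 2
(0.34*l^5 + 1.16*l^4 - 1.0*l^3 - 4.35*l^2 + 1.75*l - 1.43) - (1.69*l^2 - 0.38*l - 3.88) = 0.34*l^5 + 1.16*l^4 - 1.0*l^3 - 6.04*l^2 + 2.13*l + 2.45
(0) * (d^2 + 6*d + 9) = 0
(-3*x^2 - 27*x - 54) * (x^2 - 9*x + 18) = -3*x^4 + 135*x^2 - 972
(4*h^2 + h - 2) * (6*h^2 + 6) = 24*h^4 + 6*h^3 + 12*h^2 + 6*h - 12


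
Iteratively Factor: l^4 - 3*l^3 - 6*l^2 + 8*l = (l + 2)*(l^3 - 5*l^2 + 4*l) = (l - 1)*(l + 2)*(l^2 - 4*l) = l*(l - 1)*(l + 2)*(l - 4)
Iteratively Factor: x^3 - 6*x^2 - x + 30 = (x - 5)*(x^2 - x - 6) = (x - 5)*(x + 2)*(x - 3)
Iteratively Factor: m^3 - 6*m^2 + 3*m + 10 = (m + 1)*(m^2 - 7*m + 10) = (m - 2)*(m + 1)*(m - 5)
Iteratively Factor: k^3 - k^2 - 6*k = (k - 3)*(k^2 + 2*k) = k*(k - 3)*(k + 2)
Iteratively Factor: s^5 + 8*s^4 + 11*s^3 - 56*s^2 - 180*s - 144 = (s + 3)*(s^4 + 5*s^3 - 4*s^2 - 44*s - 48) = (s + 2)*(s + 3)*(s^3 + 3*s^2 - 10*s - 24) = (s - 3)*(s + 2)*(s + 3)*(s^2 + 6*s + 8) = (s - 3)*(s + 2)*(s + 3)*(s + 4)*(s + 2)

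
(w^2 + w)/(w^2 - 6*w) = (w + 1)/(w - 6)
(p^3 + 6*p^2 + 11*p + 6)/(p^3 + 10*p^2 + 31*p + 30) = (p + 1)/(p + 5)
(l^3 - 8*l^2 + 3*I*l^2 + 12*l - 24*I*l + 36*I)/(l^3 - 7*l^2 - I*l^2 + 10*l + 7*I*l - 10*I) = (l^2 + 3*l*(-2 + I) - 18*I)/(l^2 - l*(5 + I) + 5*I)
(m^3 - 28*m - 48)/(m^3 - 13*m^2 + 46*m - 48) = (m^3 - 28*m - 48)/(m^3 - 13*m^2 + 46*m - 48)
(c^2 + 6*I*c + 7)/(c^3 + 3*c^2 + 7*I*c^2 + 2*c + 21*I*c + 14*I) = (c - I)/(c^2 + 3*c + 2)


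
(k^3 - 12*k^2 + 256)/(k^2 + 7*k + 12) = (k^2 - 16*k + 64)/(k + 3)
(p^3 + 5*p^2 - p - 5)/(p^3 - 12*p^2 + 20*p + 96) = (p^3 + 5*p^2 - p - 5)/(p^3 - 12*p^2 + 20*p + 96)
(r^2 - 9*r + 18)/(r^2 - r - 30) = (r - 3)/(r + 5)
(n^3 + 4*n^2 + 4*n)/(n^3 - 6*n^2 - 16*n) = (n + 2)/(n - 8)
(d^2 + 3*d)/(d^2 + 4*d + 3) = d/(d + 1)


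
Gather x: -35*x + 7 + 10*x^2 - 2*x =10*x^2 - 37*x + 7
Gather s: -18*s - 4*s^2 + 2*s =-4*s^2 - 16*s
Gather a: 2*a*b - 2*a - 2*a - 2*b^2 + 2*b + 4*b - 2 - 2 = a*(2*b - 4) - 2*b^2 + 6*b - 4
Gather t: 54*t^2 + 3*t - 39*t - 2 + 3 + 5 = 54*t^2 - 36*t + 6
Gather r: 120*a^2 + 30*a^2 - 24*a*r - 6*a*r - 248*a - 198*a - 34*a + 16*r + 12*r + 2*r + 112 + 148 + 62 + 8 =150*a^2 - 480*a + r*(30 - 30*a) + 330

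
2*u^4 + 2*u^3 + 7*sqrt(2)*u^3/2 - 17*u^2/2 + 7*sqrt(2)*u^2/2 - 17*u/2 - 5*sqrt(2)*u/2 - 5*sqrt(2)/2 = (u - sqrt(2))*(u + 5*sqrt(2)/2)*(sqrt(2)*u + 1/2)*(sqrt(2)*u + sqrt(2))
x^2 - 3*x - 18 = (x - 6)*(x + 3)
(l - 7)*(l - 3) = l^2 - 10*l + 21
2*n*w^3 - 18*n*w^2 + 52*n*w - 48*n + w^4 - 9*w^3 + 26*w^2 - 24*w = (2*n + w)*(w - 4)*(w - 3)*(w - 2)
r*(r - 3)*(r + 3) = r^3 - 9*r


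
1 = 1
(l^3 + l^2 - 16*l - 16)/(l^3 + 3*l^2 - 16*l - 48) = (l + 1)/(l + 3)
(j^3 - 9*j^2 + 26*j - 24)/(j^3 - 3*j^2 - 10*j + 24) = (j - 3)/(j + 3)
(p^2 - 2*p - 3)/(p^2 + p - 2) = (p^2 - 2*p - 3)/(p^2 + p - 2)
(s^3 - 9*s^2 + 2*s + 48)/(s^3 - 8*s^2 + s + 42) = (s - 8)/(s - 7)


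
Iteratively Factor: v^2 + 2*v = (v + 2)*(v)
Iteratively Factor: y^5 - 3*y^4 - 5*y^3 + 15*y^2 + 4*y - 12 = (y - 2)*(y^4 - y^3 - 7*y^2 + y + 6) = (y - 3)*(y - 2)*(y^3 + 2*y^2 - y - 2) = (y - 3)*(y - 2)*(y + 1)*(y^2 + y - 2) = (y - 3)*(y - 2)*(y - 1)*(y + 1)*(y + 2)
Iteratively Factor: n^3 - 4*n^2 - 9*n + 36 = (n - 3)*(n^2 - n - 12) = (n - 3)*(n + 3)*(n - 4)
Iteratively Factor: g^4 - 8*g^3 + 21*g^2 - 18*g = (g - 2)*(g^3 - 6*g^2 + 9*g) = (g - 3)*(g - 2)*(g^2 - 3*g) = g*(g - 3)*(g - 2)*(g - 3)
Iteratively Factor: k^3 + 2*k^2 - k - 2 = (k + 1)*(k^2 + k - 2) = (k - 1)*(k + 1)*(k + 2)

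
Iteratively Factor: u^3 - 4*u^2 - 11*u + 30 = (u - 5)*(u^2 + u - 6) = (u - 5)*(u + 3)*(u - 2)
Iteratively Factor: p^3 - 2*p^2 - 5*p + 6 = (p - 1)*(p^2 - p - 6) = (p - 3)*(p - 1)*(p + 2)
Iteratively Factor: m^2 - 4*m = (m)*(m - 4)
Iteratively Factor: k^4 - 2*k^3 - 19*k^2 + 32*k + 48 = (k - 3)*(k^3 + k^2 - 16*k - 16) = (k - 4)*(k - 3)*(k^2 + 5*k + 4) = (k - 4)*(k - 3)*(k + 1)*(k + 4)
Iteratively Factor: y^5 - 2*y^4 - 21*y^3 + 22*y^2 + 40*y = (y + 4)*(y^4 - 6*y^3 + 3*y^2 + 10*y) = (y + 1)*(y + 4)*(y^3 - 7*y^2 + 10*y) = (y - 2)*(y + 1)*(y + 4)*(y^2 - 5*y) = (y - 5)*(y - 2)*(y + 1)*(y + 4)*(y)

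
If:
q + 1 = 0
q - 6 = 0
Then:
No Solution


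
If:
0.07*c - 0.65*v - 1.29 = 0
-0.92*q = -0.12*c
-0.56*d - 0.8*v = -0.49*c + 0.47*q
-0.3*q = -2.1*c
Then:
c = 0.00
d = 2.84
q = 0.00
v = -1.98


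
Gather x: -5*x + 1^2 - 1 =-5*x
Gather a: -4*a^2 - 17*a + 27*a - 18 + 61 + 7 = -4*a^2 + 10*a + 50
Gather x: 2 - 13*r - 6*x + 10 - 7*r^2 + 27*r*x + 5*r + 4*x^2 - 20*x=-7*r^2 - 8*r + 4*x^2 + x*(27*r - 26) + 12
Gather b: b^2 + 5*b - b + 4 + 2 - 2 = b^2 + 4*b + 4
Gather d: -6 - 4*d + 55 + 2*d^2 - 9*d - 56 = 2*d^2 - 13*d - 7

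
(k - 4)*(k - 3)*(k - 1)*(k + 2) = k^4 - 6*k^3 + 3*k^2 + 26*k - 24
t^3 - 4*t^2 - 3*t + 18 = (t - 3)^2*(t + 2)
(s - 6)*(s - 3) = s^2 - 9*s + 18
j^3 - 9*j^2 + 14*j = j*(j - 7)*(j - 2)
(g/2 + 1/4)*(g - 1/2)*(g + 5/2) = g^3/2 + 5*g^2/4 - g/8 - 5/16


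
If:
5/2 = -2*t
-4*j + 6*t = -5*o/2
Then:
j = 5*o/8 - 15/8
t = -5/4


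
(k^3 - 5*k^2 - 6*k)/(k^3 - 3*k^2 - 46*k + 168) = k*(k + 1)/(k^2 + 3*k - 28)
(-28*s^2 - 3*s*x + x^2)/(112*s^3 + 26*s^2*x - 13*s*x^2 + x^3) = (4*s + x)/(-16*s^2 - 6*s*x + x^2)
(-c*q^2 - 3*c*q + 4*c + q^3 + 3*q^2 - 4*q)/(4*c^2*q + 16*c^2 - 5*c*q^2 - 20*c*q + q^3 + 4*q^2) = (q - 1)/(-4*c + q)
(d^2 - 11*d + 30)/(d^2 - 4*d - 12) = (d - 5)/(d + 2)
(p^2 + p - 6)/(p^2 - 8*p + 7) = (p^2 + p - 6)/(p^2 - 8*p + 7)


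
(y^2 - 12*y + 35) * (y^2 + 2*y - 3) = y^4 - 10*y^3 + 8*y^2 + 106*y - 105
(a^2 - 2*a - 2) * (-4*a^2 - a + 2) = -4*a^4 + 7*a^3 + 12*a^2 - 2*a - 4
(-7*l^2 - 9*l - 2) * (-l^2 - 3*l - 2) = 7*l^4 + 30*l^3 + 43*l^2 + 24*l + 4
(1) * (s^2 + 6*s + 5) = s^2 + 6*s + 5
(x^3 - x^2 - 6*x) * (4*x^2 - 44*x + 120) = 4*x^5 - 48*x^4 + 140*x^3 + 144*x^2 - 720*x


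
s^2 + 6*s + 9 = (s + 3)^2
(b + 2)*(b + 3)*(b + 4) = b^3 + 9*b^2 + 26*b + 24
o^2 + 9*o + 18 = (o + 3)*(o + 6)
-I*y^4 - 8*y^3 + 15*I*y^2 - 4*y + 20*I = (y - 5*I)*(y - 2*I)^2*(-I*y + 1)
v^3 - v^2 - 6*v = v*(v - 3)*(v + 2)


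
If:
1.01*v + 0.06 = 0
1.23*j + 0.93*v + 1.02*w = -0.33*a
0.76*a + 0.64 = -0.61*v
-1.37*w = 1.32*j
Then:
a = -0.79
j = 1.28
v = -0.06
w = -1.24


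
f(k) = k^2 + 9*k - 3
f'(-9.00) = -9.00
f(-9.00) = -3.00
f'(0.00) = 9.00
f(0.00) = -3.00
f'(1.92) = 12.84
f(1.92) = 17.97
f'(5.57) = 20.14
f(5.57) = 78.15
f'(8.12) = 25.24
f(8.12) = 136.01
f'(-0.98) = 7.04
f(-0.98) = -10.86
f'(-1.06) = 6.88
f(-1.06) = -11.42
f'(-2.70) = 3.60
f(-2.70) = -20.01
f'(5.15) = 19.30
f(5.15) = 69.87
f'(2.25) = 13.50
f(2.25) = 22.31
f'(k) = 2*k + 9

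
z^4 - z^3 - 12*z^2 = z^2*(z - 4)*(z + 3)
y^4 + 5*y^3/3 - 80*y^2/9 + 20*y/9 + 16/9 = (y - 2)*(y - 2/3)*(y + 1/3)*(y + 4)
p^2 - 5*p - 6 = (p - 6)*(p + 1)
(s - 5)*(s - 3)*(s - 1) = s^3 - 9*s^2 + 23*s - 15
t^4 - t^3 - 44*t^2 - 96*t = t*(t - 8)*(t + 3)*(t + 4)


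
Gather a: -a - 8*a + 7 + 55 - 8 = 54 - 9*a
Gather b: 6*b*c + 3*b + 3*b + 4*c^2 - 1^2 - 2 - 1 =b*(6*c + 6) + 4*c^2 - 4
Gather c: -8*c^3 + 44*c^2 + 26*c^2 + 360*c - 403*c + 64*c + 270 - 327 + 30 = -8*c^3 + 70*c^2 + 21*c - 27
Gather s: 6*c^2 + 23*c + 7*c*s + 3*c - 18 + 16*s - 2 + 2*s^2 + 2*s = 6*c^2 + 26*c + 2*s^2 + s*(7*c + 18) - 20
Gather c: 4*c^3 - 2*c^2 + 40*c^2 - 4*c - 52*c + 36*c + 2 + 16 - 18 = 4*c^3 + 38*c^2 - 20*c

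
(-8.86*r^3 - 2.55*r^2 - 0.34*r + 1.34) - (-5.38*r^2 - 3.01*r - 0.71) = -8.86*r^3 + 2.83*r^2 + 2.67*r + 2.05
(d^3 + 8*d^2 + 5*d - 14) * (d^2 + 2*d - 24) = d^5 + 10*d^4 - 3*d^3 - 196*d^2 - 148*d + 336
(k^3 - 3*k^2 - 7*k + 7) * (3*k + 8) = 3*k^4 - k^3 - 45*k^2 - 35*k + 56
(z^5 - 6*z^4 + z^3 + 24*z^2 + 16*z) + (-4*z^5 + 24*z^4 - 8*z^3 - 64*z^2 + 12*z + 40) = -3*z^5 + 18*z^4 - 7*z^3 - 40*z^2 + 28*z + 40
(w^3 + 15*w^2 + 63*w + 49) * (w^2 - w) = w^5 + 14*w^4 + 48*w^3 - 14*w^2 - 49*w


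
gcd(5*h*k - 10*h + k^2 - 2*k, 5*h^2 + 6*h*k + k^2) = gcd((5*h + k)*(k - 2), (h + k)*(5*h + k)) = 5*h + k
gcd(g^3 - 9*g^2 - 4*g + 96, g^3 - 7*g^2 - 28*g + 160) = g^2 - 12*g + 32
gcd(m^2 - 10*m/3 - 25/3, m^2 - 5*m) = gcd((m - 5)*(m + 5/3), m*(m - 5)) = m - 5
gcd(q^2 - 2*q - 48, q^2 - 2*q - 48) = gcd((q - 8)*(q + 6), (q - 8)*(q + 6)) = q^2 - 2*q - 48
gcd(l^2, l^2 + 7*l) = l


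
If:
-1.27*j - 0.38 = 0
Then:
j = -0.30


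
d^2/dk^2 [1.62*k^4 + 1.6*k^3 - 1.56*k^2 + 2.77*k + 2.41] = 19.44*k^2 + 9.6*k - 3.12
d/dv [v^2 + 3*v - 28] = 2*v + 3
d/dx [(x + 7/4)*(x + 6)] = 2*x + 31/4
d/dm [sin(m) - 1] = cos(m)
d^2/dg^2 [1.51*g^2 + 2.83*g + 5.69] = 3.02000000000000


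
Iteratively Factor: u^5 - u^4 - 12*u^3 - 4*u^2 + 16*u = (u + 2)*(u^4 - 3*u^3 - 6*u^2 + 8*u) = (u - 4)*(u + 2)*(u^3 + u^2 - 2*u) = u*(u - 4)*(u + 2)*(u^2 + u - 2) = u*(u - 4)*(u + 2)^2*(u - 1)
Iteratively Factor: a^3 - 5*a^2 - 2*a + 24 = (a + 2)*(a^2 - 7*a + 12) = (a - 3)*(a + 2)*(a - 4)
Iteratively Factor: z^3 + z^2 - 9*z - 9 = (z - 3)*(z^2 + 4*z + 3) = (z - 3)*(z + 1)*(z + 3)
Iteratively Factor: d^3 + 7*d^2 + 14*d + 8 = (d + 2)*(d^2 + 5*d + 4) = (d + 1)*(d + 2)*(d + 4)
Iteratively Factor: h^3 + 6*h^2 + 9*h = (h + 3)*(h^2 + 3*h) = (h + 3)^2*(h)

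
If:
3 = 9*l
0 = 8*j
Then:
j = 0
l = 1/3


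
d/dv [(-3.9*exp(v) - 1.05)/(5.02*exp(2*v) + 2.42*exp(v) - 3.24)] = (19.578*exp(2*v) + 10.542*exp(v) + 15.177)*exp(v)/(25.2004*exp(4*v) + 24.2968*exp(3*v) - 26.6732*exp(2*v) - 15.6816*exp(v) + 10.4976)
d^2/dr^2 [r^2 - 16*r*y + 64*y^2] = 2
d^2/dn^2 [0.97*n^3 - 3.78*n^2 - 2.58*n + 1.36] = 5.82*n - 7.56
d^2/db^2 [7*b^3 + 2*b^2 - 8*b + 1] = 42*b + 4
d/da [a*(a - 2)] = 2*a - 2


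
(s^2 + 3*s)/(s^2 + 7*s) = (s + 3)/(s + 7)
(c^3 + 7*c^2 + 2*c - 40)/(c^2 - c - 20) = (c^2 + 3*c - 10)/(c - 5)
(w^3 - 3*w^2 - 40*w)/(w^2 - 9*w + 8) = w*(w + 5)/(w - 1)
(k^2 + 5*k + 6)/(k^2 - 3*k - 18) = (k + 2)/(k - 6)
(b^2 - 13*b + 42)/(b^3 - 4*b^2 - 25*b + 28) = (b - 6)/(b^2 + 3*b - 4)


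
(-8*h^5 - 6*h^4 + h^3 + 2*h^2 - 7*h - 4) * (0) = 0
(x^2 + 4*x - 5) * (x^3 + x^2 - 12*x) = x^5 + 5*x^4 - 13*x^3 - 53*x^2 + 60*x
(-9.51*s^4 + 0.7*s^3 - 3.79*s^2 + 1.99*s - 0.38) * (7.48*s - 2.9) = -71.1348*s^5 + 32.815*s^4 - 30.3792*s^3 + 25.8762*s^2 - 8.6134*s + 1.102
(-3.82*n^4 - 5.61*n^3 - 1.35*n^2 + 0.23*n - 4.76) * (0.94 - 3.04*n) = 11.6128*n^5 + 13.4636*n^4 - 1.1694*n^3 - 1.9682*n^2 + 14.6866*n - 4.4744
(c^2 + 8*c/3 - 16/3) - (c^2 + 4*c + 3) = -4*c/3 - 25/3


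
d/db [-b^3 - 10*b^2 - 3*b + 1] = -3*b^2 - 20*b - 3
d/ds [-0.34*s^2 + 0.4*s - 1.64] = 0.4 - 0.68*s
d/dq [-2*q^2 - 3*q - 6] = -4*q - 3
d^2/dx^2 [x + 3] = 0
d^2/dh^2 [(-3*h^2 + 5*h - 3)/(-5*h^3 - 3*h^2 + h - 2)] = 2*(75*h^6 - 375*h^5 + 270*h^4 + 89*h^3 + 282*h^2 - 27*h - 13)/(125*h^9 + 225*h^8 + 60*h^7 + 87*h^6 + 168*h^5 + 3*h^4 + 23*h^3 + 42*h^2 - 12*h + 8)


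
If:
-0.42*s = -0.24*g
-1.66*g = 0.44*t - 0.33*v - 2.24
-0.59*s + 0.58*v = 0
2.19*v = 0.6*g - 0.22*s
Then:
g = 0.00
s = 0.00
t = 5.09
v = 0.00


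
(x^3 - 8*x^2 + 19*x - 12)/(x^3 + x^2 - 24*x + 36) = (x^2 - 5*x + 4)/(x^2 + 4*x - 12)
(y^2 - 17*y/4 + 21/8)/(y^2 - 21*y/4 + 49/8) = (4*y - 3)/(4*y - 7)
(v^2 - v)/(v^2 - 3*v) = (v - 1)/(v - 3)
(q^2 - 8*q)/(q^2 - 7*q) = (q - 8)/(q - 7)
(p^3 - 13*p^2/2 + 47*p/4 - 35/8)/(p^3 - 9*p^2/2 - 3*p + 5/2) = (p^2 - 6*p + 35/4)/(p^2 - 4*p - 5)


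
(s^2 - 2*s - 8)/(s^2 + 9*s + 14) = (s - 4)/(s + 7)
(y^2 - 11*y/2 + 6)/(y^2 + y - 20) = (y - 3/2)/(y + 5)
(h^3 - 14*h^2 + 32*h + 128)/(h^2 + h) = (h^3 - 14*h^2 + 32*h + 128)/(h*(h + 1))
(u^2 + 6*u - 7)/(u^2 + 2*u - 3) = (u + 7)/(u + 3)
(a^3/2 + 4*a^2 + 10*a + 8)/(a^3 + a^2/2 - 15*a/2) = (a^3 + 8*a^2 + 20*a + 16)/(a*(2*a^2 + a - 15))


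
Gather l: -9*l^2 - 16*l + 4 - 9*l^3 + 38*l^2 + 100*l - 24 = -9*l^3 + 29*l^2 + 84*l - 20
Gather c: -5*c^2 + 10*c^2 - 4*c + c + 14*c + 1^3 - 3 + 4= 5*c^2 + 11*c + 2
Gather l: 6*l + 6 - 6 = 6*l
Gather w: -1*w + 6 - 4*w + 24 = 30 - 5*w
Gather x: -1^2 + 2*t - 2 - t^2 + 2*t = -t^2 + 4*t - 3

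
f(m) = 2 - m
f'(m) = -1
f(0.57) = 1.43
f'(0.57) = -1.00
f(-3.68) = 5.68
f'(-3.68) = -1.00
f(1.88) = 0.12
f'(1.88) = -1.00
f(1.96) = 0.04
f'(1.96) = -1.00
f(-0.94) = 2.94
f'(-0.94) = -1.00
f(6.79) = -4.79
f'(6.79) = -1.00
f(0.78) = 1.22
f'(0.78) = -1.00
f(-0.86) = 2.86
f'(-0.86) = -1.00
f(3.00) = -1.00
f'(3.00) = -1.00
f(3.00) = -1.00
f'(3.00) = -1.00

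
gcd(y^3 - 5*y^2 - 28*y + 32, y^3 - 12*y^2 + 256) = y^2 - 4*y - 32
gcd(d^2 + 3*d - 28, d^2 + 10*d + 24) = 1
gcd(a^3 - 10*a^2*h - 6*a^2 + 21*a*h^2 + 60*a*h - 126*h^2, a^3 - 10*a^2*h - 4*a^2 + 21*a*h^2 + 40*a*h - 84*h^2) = a^2 - 10*a*h + 21*h^2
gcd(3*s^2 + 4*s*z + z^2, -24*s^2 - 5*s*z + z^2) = 3*s + z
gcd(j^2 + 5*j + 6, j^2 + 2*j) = j + 2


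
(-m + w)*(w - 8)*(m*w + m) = -m^2*w^2 + 7*m^2*w + 8*m^2 + m*w^3 - 7*m*w^2 - 8*m*w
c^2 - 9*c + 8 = (c - 8)*(c - 1)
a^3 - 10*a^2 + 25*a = a*(a - 5)^2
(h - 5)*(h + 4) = h^2 - h - 20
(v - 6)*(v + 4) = v^2 - 2*v - 24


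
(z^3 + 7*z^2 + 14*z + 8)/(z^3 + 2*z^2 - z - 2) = (z + 4)/(z - 1)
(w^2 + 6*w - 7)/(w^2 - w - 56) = (w - 1)/(w - 8)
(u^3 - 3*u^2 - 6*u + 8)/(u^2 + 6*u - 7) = (u^2 - 2*u - 8)/(u + 7)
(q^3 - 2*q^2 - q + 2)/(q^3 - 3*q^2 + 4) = (q - 1)/(q - 2)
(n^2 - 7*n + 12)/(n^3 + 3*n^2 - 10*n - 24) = (n - 4)/(n^2 + 6*n + 8)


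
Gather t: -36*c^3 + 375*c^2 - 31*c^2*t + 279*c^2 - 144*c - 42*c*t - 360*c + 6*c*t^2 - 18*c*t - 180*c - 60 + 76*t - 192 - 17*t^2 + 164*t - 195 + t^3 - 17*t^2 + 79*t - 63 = -36*c^3 + 654*c^2 - 684*c + t^3 + t^2*(6*c - 34) + t*(-31*c^2 - 60*c + 319) - 510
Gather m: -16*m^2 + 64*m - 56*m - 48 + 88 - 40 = -16*m^2 + 8*m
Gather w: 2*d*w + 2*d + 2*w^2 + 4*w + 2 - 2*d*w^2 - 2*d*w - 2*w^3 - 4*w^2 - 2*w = 2*d - 2*w^3 + w^2*(-2*d - 2) + 2*w + 2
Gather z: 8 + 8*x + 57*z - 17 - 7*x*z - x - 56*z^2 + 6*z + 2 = 7*x - 56*z^2 + z*(63 - 7*x) - 7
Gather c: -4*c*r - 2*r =-4*c*r - 2*r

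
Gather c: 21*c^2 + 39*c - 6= 21*c^2 + 39*c - 6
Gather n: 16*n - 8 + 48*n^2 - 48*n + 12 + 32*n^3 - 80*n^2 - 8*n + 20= 32*n^3 - 32*n^2 - 40*n + 24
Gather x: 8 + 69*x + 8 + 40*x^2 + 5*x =40*x^2 + 74*x + 16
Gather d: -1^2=-1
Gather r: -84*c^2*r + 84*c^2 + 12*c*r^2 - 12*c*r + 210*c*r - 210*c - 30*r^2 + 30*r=84*c^2 - 210*c + r^2*(12*c - 30) + r*(-84*c^2 + 198*c + 30)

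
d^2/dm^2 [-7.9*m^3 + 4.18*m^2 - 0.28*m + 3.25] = 8.36 - 47.4*m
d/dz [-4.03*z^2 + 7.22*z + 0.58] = 7.22 - 8.06*z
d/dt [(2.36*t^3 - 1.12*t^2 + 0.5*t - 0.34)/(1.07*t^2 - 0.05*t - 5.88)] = (2.5252*t^4 - 0.236*t^3 - 42.1094*t^2 + 13.8988*t - 2.957)/(1.1449*t^4 - 0.107*t^3 - 12.5807*t^2 + 0.588*t + 34.5744)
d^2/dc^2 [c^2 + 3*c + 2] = 2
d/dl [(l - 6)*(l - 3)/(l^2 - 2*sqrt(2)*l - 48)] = ((9 - 2*l)*(-l^2 + 2*sqrt(2)*l + 48) - 2*(l - 6)*(l - 3)*(l - sqrt(2)))/(-l^2 + 2*sqrt(2)*l + 48)^2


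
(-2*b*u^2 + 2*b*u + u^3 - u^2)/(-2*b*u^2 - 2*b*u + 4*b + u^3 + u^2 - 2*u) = u/(u + 2)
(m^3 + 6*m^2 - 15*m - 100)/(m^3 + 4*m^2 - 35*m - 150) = (m - 4)/(m - 6)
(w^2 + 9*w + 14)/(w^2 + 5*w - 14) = (w + 2)/(w - 2)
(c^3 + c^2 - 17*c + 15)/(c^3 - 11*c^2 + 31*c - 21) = (c + 5)/(c - 7)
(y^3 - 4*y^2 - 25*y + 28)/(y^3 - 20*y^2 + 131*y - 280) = (y^2 + 3*y - 4)/(y^2 - 13*y + 40)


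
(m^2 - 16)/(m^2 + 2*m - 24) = (m + 4)/(m + 6)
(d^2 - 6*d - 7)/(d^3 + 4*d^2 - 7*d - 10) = (d - 7)/(d^2 + 3*d - 10)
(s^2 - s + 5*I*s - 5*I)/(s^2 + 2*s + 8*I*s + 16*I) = (s^2 + s*(-1 + 5*I) - 5*I)/(s^2 + s*(2 + 8*I) + 16*I)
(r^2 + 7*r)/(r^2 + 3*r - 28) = r/(r - 4)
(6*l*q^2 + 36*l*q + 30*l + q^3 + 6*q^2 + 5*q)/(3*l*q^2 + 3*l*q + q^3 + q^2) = (6*l*q + 30*l + q^2 + 5*q)/(q*(3*l + q))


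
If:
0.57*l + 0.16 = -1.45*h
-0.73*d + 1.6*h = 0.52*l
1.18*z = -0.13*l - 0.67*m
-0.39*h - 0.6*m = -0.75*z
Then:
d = 10.5425988707299*z + 0.00926426184587971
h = 2.63311848145901*z - 0.0476261348414943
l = -6.69828385634309*z - 0.159547551719006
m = 0.0309569876469713 - 0.461527012948355*z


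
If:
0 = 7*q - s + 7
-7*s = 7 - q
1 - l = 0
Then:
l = 1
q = -7/6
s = -7/6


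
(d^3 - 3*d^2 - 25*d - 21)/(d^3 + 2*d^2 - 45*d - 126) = (d + 1)/(d + 6)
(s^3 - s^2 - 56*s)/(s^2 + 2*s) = (s^2 - s - 56)/(s + 2)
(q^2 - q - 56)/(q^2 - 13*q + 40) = (q + 7)/(q - 5)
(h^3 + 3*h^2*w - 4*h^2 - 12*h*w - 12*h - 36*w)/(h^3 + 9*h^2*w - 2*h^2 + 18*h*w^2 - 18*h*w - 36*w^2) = (h^2 - 4*h - 12)/(h^2 + 6*h*w - 2*h - 12*w)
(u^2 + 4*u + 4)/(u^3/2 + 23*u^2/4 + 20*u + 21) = 4*(u + 2)/(2*u^2 + 19*u + 42)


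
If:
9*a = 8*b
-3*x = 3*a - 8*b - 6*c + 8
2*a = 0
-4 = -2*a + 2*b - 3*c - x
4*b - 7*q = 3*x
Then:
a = 0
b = 0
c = 4/3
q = 0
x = 0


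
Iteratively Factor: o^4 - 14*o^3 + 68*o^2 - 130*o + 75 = (o - 5)*(o^3 - 9*o^2 + 23*o - 15) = (o - 5)*(o - 1)*(o^2 - 8*o + 15) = (o - 5)*(o - 3)*(o - 1)*(o - 5)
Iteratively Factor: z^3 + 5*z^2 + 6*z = (z + 2)*(z^2 + 3*z) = z*(z + 2)*(z + 3)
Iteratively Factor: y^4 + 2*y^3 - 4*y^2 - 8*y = (y + 2)*(y^3 - 4*y) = (y + 2)^2*(y^2 - 2*y) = (y - 2)*(y + 2)^2*(y)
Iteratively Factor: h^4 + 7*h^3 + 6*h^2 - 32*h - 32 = (h + 1)*(h^3 + 6*h^2 - 32) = (h + 1)*(h + 4)*(h^2 + 2*h - 8) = (h + 1)*(h + 4)^2*(h - 2)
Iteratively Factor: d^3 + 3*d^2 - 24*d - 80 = (d + 4)*(d^2 - d - 20) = (d - 5)*(d + 4)*(d + 4)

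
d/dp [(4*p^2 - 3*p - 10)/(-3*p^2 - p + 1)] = 13*(-p^2 - 4*p - 1)/(9*p^4 + 6*p^3 - 5*p^2 - 2*p + 1)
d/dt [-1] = 0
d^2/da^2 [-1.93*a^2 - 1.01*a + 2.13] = -3.86000000000000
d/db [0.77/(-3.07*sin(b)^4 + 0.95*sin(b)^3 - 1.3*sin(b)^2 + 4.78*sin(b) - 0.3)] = (9.4556*sin(b)^3 - 2.1945*sin(b)^2 + 2.002*sin(b) - 3.6806)*cos(b)/(3.07*sin(b)^4 - 0.95*sin(b)^3 + 1.3*sin(b)^2 - 4.78*sin(b) + 0.3)^2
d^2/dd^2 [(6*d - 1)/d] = -2/d^3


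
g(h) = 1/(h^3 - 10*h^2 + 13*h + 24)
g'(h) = (-3*h^2 + 20*h - 13)/(h^3 - 10*h^2 + 13*h + 24)^2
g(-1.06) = -0.45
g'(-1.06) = -7.71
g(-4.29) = -0.00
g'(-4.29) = -0.00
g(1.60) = 0.04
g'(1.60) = 0.02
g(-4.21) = -0.00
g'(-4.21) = -0.00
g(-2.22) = -0.02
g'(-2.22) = -0.02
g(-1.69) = -0.03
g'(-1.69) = -0.06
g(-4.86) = -0.00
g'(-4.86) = -0.00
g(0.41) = 0.04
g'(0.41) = -0.01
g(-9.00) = 0.00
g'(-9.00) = 0.00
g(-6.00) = 0.00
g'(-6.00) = 0.00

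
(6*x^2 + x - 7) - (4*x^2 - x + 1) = 2*x^2 + 2*x - 8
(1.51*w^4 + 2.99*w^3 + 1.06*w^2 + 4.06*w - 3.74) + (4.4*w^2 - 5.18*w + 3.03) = 1.51*w^4 + 2.99*w^3 + 5.46*w^2 - 1.12*w - 0.71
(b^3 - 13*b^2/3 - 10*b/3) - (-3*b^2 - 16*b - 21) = b^3 - 4*b^2/3 + 38*b/3 + 21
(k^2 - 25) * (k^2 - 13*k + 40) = k^4 - 13*k^3 + 15*k^2 + 325*k - 1000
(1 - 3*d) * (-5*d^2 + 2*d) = 15*d^3 - 11*d^2 + 2*d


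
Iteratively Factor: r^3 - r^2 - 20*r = (r + 4)*(r^2 - 5*r) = r*(r + 4)*(r - 5)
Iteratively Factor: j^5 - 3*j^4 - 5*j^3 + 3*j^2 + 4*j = (j - 1)*(j^4 - 2*j^3 - 7*j^2 - 4*j) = (j - 1)*(j + 1)*(j^3 - 3*j^2 - 4*j) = (j - 4)*(j - 1)*(j + 1)*(j^2 + j) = j*(j - 4)*(j - 1)*(j + 1)*(j + 1)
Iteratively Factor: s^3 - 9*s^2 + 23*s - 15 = (s - 3)*(s^2 - 6*s + 5) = (s - 3)*(s - 1)*(s - 5)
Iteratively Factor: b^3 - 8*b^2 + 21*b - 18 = (b - 3)*(b^2 - 5*b + 6) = (b - 3)*(b - 2)*(b - 3)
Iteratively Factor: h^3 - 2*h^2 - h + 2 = (h - 1)*(h^2 - h - 2) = (h - 1)*(h + 1)*(h - 2)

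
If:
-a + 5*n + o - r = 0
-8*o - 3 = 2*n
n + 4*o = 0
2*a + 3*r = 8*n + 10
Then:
No Solution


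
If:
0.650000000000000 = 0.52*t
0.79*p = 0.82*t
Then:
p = 1.30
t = 1.25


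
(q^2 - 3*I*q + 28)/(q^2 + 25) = (q^2 - 3*I*q + 28)/(q^2 + 25)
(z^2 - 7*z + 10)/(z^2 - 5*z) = (z - 2)/z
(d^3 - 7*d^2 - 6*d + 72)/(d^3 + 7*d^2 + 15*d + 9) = (d^2 - 10*d + 24)/(d^2 + 4*d + 3)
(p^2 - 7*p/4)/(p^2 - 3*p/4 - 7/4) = p/(p + 1)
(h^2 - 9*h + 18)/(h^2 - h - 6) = (h - 6)/(h + 2)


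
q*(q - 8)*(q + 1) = q^3 - 7*q^2 - 8*q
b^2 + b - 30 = (b - 5)*(b + 6)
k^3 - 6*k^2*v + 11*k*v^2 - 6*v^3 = (k - 3*v)*(k - 2*v)*(k - v)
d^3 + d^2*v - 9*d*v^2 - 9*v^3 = (d - 3*v)*(d + v)*(d + 3*v)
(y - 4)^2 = y^2 - 8*y + 16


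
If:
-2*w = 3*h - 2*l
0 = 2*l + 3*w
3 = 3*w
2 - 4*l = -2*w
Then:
No Solution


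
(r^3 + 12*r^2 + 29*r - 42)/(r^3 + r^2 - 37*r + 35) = (r + 6)/(r - 5)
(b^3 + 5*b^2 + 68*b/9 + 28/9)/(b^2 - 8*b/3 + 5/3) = (9*b^3 + 45*b^2 + 68*b + 28)/(3*(3*b^2 - 8*b + 5))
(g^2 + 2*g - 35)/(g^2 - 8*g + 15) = (g + 7)/(g - 3)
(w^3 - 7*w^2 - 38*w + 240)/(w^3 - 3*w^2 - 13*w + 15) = (w^2 - 2*w - 48)/(w^2 + 2*w - 3)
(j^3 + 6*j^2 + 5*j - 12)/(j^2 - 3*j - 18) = (j^2 + 3*j - 4)/(j - 6)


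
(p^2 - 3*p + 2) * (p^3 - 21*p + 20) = p^5 - 3*p^4 - 19*p^3 + 83*p^2 - 102*p + 40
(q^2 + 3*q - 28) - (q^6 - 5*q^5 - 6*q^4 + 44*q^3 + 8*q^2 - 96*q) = -q^6 + 5*q^5 + 6*q^4 - 44*q^3 - 7*q^2 + 99*q - 28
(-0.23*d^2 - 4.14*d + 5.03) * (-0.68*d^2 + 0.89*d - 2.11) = 0.1564*d^4 + 2.6105*d^3 - 6.6197*d^2 + 13.2121*d - 10.6133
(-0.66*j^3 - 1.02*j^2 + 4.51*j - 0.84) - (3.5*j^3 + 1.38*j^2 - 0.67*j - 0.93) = -4.16*j^3 - 2.4*j^2 + 5.18*j + 0.0900000000000001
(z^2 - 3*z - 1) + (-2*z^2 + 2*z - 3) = -z^2 - z - 4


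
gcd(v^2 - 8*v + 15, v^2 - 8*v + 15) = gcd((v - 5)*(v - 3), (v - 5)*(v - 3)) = v^2 - 8*v + 15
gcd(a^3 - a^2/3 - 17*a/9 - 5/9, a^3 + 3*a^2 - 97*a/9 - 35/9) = a + 1/3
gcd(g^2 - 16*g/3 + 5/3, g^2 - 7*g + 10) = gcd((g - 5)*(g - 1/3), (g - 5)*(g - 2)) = g - 5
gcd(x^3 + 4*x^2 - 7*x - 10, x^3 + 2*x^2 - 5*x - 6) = x^2 - x - 2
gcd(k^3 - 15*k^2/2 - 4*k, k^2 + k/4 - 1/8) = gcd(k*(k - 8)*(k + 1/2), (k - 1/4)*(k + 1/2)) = k + 1/2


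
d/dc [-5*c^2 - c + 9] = -10*c - 1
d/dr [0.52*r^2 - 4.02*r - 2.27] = 1.04*r - 4.02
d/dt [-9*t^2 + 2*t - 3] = 2 - 18*t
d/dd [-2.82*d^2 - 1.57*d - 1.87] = -5.64*d - 1.57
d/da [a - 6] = 1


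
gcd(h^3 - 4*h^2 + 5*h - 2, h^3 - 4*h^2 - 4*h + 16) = h - 2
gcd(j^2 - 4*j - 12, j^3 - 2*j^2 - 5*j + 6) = j + 2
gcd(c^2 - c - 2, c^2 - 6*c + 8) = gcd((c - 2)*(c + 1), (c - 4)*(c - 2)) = c - 2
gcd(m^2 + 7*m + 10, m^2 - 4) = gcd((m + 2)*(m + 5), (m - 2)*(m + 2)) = m + 2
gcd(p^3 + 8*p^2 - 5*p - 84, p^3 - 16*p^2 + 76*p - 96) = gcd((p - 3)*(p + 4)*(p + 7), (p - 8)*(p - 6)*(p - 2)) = 1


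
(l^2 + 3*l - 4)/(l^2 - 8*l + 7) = (l + 4)/(l - 7)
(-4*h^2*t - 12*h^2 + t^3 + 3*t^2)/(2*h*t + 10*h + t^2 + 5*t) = (-2*h*t - 6*h + t^2 + 3*t)/(t + 5)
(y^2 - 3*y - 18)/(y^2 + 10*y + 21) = (y - 6)/(y + 7)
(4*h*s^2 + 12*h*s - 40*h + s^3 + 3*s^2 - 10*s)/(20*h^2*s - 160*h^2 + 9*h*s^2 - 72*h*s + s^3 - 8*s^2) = (s^2 + 3*s - 10)/(5*h*s - 40*h + s^2 - 8*s)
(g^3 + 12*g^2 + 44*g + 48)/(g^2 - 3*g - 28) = (g^2 + 8*g + 12)/(g - 7)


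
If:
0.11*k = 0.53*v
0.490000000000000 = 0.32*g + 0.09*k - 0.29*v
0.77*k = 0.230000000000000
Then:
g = 1.50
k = 0.30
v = 0.06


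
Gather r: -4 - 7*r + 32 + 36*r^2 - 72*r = 36*r^2 - 79*r + 28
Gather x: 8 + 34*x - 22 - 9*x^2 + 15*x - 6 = -9*x^2 + 49*x - 20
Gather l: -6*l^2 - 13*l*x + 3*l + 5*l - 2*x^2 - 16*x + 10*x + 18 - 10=-6*l^2 + l*(8 - 13*x) - 2*x^2 - 6*x + 8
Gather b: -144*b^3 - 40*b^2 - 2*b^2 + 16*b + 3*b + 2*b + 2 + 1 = -144*b^3 - 42*b^2 + 21*b + 3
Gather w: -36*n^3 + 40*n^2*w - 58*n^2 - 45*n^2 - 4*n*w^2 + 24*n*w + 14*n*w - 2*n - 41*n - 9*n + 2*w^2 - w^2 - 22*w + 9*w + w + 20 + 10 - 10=-36*n^3 - 103*n^2 - 52*n + w^2*(1 - 4*n) + w*(40*n^2 + 38*n - 12) + 20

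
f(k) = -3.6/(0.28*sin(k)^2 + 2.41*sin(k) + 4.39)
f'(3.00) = -0.40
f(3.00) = -0.76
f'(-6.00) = 0.34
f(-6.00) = -0.71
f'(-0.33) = 0.57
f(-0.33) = -0.99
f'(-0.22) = 0.53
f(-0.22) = -0.93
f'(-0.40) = 0.60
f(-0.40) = -1.03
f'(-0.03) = 0.46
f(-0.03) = -0.83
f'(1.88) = -0.07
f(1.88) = -0.52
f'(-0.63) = 0.64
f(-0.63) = -1.17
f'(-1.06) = 0.54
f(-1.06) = -1.44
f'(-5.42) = 0.16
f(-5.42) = -0.56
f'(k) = -3.6*(-0.56*sin(k)*cos(k) - 2.41*cos(k))/(0.28*sin(k)^2 + 2.41*sin(k) + 4.39)^2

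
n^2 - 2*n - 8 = (n - 4)*(n + 2)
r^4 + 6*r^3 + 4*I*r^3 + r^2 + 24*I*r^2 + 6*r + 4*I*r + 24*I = (r + 6)*(r - I)*(r + I)*(r + 4*I)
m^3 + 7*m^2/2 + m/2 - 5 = (m - 1)*(m + 2)*(m + 5/2)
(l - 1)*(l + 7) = l^2 + 6*l - 7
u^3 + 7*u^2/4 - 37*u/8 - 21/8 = (u - 7/4)*(u + 1/2)*(u + 3)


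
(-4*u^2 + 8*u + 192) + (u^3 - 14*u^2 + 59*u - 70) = u^3 - 18*u^2 + 67*u + 122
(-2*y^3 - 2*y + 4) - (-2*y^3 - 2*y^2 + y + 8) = 2*y^2 - 3*y - 4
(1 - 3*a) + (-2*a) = 1 - 5*a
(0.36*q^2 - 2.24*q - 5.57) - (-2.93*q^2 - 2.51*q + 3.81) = 3.29*q^2 + 0.27*q - 9.38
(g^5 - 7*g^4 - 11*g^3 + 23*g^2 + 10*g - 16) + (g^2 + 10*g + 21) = g^5 - 7*g^4 - 11*g^3 + 24*g^2 + 20*g + 5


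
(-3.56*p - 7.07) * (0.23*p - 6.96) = -0.8188*p^2 + 23.1515*p + 49.2072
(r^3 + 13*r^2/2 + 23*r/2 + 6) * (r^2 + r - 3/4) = r^5 + 15*r^4/2 + 69*r^3/4 + 101*r^2/8 - 21*r/8 - 9/2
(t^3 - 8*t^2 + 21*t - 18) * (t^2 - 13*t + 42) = t^5 - 21*t^4 + 167*t^3 - 627*t^2 + 1116*t - 756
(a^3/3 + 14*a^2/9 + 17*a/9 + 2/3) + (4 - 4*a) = a^3/3 + 14*a^2/9 - 19*a/9 + 14/3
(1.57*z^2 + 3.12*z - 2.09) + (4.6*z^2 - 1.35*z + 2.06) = 6.17*z^2 + 1.77*z - 0.0299999999999998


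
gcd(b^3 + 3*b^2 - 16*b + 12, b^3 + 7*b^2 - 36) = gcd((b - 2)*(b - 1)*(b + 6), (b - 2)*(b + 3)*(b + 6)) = b^2 + 4*b - 12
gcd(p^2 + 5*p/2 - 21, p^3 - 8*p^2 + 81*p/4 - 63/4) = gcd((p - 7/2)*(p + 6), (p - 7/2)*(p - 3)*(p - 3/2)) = p - 7/2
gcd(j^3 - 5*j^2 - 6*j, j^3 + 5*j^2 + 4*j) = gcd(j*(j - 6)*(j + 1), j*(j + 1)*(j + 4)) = j^2 + j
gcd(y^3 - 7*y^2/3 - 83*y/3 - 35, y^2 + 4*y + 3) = y + 3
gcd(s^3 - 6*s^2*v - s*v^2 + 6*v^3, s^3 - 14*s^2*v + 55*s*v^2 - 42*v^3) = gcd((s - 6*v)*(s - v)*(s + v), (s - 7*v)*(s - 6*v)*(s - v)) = s^2 - 7*s*v + 6*v^2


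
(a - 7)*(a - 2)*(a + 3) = a^3 - 6*a^2 - 13*a + 42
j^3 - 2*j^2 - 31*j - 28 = (j - 7)*(j + 1)*(j + 4)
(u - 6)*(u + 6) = u^2 - 36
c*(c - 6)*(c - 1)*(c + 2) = c^4 - 5*c^3 - 8*c^2 + 12*c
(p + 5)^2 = p^2 + 10*p + 25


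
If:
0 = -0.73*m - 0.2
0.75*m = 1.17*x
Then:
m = -0.27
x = -0.18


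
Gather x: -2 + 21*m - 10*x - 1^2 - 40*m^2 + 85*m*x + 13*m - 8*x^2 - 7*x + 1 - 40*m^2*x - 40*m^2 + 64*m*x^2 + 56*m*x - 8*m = -80*m^2 + 26*m + x^2*(64*m - 8) + x*(-40*m^2 + 141*m - 17) - 2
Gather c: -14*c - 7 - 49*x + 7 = -14*c - 49*x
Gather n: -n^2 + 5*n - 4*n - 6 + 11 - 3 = -n^2 + n + 2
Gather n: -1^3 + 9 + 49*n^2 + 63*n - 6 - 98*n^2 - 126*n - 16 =-49*n^2 - 63*n - 14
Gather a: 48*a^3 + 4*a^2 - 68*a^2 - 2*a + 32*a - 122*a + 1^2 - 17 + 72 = 48*a^3 - 64*a^2 - 92*a + 56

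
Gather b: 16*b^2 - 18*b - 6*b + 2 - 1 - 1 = 16*b^2 - 24*b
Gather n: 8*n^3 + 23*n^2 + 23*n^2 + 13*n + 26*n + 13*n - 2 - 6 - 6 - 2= 8*n^3 + 46*n^2 + 52*n - 16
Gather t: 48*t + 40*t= 88*t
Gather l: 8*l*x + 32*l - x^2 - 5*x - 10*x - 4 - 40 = l*(8*x + 32) - x^2 - 15*x - 44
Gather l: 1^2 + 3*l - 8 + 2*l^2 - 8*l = 2*l^2 - 5*l - 7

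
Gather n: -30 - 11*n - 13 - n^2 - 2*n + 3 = -n^2 - 13*n - 40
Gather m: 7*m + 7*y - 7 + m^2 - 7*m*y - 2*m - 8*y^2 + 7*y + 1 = m^2 + m*(5 - 7*y) - 8*y^2 + 14*y - 6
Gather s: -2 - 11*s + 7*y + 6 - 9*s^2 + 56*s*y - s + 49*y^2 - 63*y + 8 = -9*s^2 + s*(56*y - 12) + 49*y^2 - 56*y + 12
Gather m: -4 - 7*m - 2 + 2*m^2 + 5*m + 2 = 2*m^2 - 2*m - 4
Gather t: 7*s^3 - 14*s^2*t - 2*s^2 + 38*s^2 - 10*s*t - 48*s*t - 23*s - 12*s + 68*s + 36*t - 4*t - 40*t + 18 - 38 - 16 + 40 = 7*s^3 + 36*s^2 + 33*s + t*(-14*s^2 - 58*s - 8) + 4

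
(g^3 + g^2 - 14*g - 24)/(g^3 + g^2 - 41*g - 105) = (g^2 - 2*g - 8)/(g^2 - 2*g - 35)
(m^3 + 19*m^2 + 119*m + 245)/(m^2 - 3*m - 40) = (m^2 + 14*m + 49)/(m - 8)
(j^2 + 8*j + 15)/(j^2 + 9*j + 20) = (j + 3)/(j + 4)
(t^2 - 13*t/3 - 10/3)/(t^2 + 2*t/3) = (t - 5)/t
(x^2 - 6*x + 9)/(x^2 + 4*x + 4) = (x^2 - 6*x + 9)/(x^2 + 4*x + 4)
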